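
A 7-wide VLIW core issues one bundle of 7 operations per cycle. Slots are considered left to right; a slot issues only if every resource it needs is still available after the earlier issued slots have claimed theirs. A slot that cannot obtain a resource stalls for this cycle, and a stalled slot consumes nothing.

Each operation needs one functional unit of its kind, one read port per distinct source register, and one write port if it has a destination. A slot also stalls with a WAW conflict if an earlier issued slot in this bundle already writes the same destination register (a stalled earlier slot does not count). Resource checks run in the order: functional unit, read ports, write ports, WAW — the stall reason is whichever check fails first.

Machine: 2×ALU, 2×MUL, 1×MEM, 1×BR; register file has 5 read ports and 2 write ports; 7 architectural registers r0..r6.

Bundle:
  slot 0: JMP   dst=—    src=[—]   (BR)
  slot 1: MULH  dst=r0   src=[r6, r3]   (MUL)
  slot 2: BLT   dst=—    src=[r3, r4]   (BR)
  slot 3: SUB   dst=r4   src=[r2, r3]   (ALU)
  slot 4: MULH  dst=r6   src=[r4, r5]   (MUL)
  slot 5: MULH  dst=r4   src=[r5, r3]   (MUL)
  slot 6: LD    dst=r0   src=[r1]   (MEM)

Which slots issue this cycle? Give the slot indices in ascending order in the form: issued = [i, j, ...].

issued = [0, 1, 3]

[0] BR needs rd=0 wr=0: ok; after: ALU=2 MUL=2 MEM=1 BR=0, R=5, W=2
[1] MUL needs rd=2 wr=1: ok; after: ALU=2 MUL=1 MEM=1 BR=0, R=3, W=1
[2] BR needs rd=2 wr=0: FU; after: ALU=2 MUL=1 MEM=1 BR=0, R=3, W=1
[3] ALU needs rd=2 wr=1: ok; after: ALU=1 MUL=1 MEM=1 BR=0, R=1, W=0
[4] MUL needs rd=2 wr=1: RD_PORT; after: ALU=1 MUL=1 MEM=1 BR=0, R=1, W=0
[5] MUL needs rd=2 wr=1: RD_PORT; after: ALU=1 MUL=1 MEM=1 BR=0, R=1, W=0
[6] MEM needs rd=1 wr=1: WR_PORT; after: ALU=1 MUL=1 MEM=1 BR=0, R=1, W=0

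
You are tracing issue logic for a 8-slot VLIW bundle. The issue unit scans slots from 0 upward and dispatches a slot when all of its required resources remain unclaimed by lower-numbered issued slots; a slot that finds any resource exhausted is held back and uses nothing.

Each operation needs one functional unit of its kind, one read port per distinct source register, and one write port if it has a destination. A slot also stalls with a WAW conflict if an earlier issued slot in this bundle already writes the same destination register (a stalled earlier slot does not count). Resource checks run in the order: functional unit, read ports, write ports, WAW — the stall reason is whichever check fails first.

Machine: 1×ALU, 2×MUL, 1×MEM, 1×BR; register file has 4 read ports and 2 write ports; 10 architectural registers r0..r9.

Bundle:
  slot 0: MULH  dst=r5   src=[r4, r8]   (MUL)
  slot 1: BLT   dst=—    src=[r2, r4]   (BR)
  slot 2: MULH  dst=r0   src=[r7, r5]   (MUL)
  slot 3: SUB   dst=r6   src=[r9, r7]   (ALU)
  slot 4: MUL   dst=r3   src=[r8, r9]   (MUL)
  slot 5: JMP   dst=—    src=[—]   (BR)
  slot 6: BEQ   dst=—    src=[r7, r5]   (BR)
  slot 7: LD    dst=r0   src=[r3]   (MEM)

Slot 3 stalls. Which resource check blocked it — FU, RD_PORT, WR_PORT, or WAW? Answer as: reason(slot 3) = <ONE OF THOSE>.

(0) want 1×MUL +2rd +1wr — yes → AL1|MU1|ME1|BR1|rd2|wr1
(1) want 1×BR +2rd +0wr — yes → AL1|MU1|ME1|BR0|rd0|wr1
(2) want 1×MUL +2rd +1wr — RD_PORT → AL1|MU1|ME1|BR0|rd0|wr1
(3) want 1×ALU +2rd +1wr — RD_PORT → AL1|MU1|ME1|BR0|rd0|wr1
(4) want 1×MUL +2rd +1wr — RD_PORT → AL1|MU1|ME1|BR0|rd0|wr1
(5) want 1×BR +0rd +0wr — FU → AL1|MU1|ME1|BR0|rd0|wr1
(6) want 1×BR +2rd +0wr — FU → AL1|MU1|ME1|BR0|rd0|wr1
(7) want 1×MEM +1rd +1wr — RD_PORT → AL1|MU1|ME1|BR0|rd0|wr1

reason(slot 3) = RD_PORT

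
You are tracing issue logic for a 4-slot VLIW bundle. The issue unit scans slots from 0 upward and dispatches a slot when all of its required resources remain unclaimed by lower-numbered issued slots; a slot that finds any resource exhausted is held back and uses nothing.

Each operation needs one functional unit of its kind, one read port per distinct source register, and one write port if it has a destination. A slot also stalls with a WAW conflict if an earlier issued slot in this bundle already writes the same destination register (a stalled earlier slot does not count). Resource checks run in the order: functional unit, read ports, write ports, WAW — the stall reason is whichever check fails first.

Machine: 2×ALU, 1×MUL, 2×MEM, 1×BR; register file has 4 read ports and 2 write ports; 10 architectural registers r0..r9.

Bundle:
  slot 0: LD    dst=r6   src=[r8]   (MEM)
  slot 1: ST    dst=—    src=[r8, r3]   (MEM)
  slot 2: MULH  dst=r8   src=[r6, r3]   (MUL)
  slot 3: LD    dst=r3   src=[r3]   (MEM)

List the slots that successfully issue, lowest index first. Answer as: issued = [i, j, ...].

issued = [0, 1]

#0 MEM src=r8 dispatched  <A:2 Mu:1 Ld:1 B:1 rd:3 wr:1>
#1 MEM src=r8,r3 dispatched  <A:2 Mu:1 Ld:0 B:1 rd:1 wr:1>
#2 MUL src=r6,r3 held:RD_PORT  <A:2 Mu:1 Ld:0 B:1 rd:1 wr:1>
#3 MEM src=r3 held:FU  <A:2 Mu:1 Ld:0 B:1 rd:1 wr:1>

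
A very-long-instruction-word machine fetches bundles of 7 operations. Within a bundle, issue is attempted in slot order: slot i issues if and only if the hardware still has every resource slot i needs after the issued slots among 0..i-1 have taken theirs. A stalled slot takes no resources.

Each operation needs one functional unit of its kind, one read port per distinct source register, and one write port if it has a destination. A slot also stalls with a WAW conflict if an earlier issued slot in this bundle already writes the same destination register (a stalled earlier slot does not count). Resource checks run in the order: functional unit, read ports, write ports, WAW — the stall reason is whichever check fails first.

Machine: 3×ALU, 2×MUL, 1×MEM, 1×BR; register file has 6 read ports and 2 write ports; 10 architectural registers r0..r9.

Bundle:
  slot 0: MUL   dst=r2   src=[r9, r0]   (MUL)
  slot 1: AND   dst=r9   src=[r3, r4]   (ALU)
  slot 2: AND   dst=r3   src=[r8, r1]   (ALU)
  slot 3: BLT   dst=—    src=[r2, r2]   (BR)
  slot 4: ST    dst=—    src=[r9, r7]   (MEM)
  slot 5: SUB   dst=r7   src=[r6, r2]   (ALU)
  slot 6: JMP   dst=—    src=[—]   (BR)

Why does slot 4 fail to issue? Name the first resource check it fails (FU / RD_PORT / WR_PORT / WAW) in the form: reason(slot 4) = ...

reason(slot 4) = RD_PORT

[0] MUL needs rd=2 wr=1: ok; after: ALU=3 MUL=1 MEM=1 BR=1, R=4, W=1
[1] ALU needs rd=2 wr=1: ok; after: ALU=2 MUL=1 MEM=1 BR=1, R=2, W=0
[2] ALU needs rd=2 wr=1: WR_PORT; after: ALU=2 MUL=1 MEM=1 BR=1, R=2, W=0
[3] BR needs rd=1 wr=0: ok; after: ALU=2 MUL=1 MEM=1 BR=0, R=1, W=0
[4] MEM needs rd=2 wr=0: RD_PORT; after: ALU=2 MUL=1 MEM=1 BR=0, R=1, W=0
[5] ALU needs rd=2 wr=1: RD_PORT; after: ALU=2 MUL=1 MEM=1 BR=0, R=1, W=0
[6] BR needs rd=0 wr=0: FU; after: ALU=2 MUL=1 MEM=1 BR=0, R=1, W=0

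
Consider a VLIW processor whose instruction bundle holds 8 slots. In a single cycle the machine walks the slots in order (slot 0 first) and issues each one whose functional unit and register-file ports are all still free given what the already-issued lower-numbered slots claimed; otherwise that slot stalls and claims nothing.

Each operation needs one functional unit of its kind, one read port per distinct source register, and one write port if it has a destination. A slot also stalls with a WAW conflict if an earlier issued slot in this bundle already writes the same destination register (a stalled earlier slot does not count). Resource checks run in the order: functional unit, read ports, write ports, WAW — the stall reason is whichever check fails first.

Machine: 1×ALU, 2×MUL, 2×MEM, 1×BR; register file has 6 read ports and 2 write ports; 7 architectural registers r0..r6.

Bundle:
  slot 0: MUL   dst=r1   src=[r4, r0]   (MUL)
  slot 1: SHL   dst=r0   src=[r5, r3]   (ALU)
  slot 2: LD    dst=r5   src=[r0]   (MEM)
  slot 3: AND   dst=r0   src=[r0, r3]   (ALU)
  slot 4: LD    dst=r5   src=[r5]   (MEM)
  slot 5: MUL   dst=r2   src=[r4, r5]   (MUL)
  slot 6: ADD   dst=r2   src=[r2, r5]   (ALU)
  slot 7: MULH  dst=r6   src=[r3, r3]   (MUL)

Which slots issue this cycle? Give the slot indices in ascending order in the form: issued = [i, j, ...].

issued = [0, 1]

  0. MUL→r1 ⇒ go  {1A/1Mu/2Ld/1B | 4r 1w}
  1. ALU→r0 ⇒ go  {0A/1Mu/2Ld/1B | 2r 0w}
  2. MEM→r5 ⇒ no(WR_PORT)  {0A/1Mu/2Ld/1B | 2r 0w}
  3. ALU→r0 ⇒ no(FU)  {0A/1Mu/2Ld/1B | 2r 0w}
  4. MEM→r5 ⇒ no(WR_PORT)  {0A/1Mu/2Ld/1B | 2r 0w}
  5. MUL→r2 ⇒ no(WR_PORT)  {0A/1Mu/2Ld/1B | 2r 0w}
  6. ALU→r2 ⇒ no(FU)  {0A/1Mu/2Ld/1B | 2r 0w}
  7. MUL→r6 ⇒ no(WR_PORT)  {0A/1Mu/2Ld/1B | 2r 0w}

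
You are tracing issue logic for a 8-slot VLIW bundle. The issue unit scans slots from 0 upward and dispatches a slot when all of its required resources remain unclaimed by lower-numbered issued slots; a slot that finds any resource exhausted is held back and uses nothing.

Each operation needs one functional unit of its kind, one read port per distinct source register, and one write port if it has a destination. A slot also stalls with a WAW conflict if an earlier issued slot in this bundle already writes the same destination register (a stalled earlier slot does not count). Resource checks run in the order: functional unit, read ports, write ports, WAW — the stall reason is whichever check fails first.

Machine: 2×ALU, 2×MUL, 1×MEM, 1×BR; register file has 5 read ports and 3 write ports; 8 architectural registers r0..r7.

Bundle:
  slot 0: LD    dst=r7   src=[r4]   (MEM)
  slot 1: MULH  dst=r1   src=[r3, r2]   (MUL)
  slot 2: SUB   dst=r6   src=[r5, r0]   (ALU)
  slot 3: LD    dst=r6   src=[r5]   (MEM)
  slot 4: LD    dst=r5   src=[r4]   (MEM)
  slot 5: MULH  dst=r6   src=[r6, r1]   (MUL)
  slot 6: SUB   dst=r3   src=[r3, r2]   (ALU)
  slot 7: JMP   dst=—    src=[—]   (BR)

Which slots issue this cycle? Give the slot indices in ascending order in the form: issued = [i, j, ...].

(0) want 1×MEM +1rd +1wr — yes → AL2|MU2|ME0|BR1|rd4|wr2
(1) want 1×MUL +2rd +1wr — yes → AL2|MU1|ME0|BR1|rd2|wr1
(2) want 1×ALU +2rd +1wr — yes → AL1|MU1|ME0|BR1|rd0|wr0
(3) want 1×MEM +1rd +1wr — FU → AL1|MU1|ME0|BR1|rd0|wr0
(4) want 1×MEM +1rd +1wr — FU → AL1|MU1|ME0|BR1|rd0|wr0
(5) want 1×MUL +2rd +1wr — RD_PORT → AL1|MU1|ME0|BR1|rd0|wr0
(6) want 1×ALU +2rd +1wr — RD_PORT → AL1|MU1|ME0|BR1|rd0|wr0
(7) want 1×BR +0rd +0wr — yes → AL1|MU1|ME0|BR0|rd0|wr0

issued = [0, 1, 2, 7]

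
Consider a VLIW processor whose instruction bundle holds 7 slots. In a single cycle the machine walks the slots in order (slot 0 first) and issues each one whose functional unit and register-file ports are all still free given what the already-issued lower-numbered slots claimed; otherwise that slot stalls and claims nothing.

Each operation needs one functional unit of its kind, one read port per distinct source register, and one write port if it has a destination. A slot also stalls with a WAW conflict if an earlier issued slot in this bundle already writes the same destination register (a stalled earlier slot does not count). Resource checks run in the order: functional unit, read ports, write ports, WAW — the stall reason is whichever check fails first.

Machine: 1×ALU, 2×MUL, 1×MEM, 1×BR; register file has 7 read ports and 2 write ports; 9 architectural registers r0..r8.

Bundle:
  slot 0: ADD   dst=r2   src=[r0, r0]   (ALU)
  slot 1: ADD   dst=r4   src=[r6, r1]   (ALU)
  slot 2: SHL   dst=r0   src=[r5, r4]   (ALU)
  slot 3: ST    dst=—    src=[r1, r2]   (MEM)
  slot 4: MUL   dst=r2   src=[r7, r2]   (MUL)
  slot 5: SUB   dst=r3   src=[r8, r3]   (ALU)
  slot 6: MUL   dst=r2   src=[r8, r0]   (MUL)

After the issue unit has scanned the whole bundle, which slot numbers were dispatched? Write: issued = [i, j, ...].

slot 0 (ALU): ISSUE — free A0,Mu2,Ld1,B1 rp6 wp1
slot 1 (ALU): stall FU — free A0,Mu2,Ld1,B1 rp6 wp1
slot 2 (ALU): stall FU — free A0,Mu2,Ld1,B1 rp6 wp1
slot 3 (MEM): ISSUE — free A0,Mu2,Ld0,B1 rp4 wp1
slot 4 (MUL): stall WAW — free A0,Mu2,Ld0,B1 rp4 wp1
slot 5 (ALU): stall FU — free A0,Mu2,Ld0,B1 rp4 wp1
slot 6 (MUL): stall WAW — free A0,Mu2,Ld0,B1 rp4 wp1

issued = [0, 3]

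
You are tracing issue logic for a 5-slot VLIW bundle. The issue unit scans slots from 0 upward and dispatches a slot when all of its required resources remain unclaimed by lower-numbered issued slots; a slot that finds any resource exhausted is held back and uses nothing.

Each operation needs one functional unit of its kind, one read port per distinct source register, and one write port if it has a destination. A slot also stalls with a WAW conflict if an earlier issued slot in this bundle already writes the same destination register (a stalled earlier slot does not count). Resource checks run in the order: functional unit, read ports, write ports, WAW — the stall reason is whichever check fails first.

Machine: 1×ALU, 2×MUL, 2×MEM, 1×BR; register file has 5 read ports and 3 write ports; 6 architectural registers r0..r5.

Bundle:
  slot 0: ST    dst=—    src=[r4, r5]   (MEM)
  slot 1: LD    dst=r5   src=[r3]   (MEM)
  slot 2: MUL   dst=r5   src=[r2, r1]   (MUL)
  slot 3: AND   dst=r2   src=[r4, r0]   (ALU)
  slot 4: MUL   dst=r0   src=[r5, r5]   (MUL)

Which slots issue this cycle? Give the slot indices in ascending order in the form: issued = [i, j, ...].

issued = [0, 1, 3]

(0) want 1×MEM +2rd +0wr — yes → AL1|MU2|ME1|BR1|rd3|wr3
(1) want 1×MEM +1rd +1wr — yes → AL1|MU2|ME0|BR1|rd2|wr2
(2) want 1×MUL +2rd +1wr — WAW → AL1|MU2|ME0|BR1|rd2|wr2
(3) want 1×ALU +2rd +1wr — yes → AL0|MU2|ME0|BR1|rd0|wr1
(4) want 1×MUL +1rd +1wr — RD_PORT → AL0|MU2|ME0|BR1|rd0|wr1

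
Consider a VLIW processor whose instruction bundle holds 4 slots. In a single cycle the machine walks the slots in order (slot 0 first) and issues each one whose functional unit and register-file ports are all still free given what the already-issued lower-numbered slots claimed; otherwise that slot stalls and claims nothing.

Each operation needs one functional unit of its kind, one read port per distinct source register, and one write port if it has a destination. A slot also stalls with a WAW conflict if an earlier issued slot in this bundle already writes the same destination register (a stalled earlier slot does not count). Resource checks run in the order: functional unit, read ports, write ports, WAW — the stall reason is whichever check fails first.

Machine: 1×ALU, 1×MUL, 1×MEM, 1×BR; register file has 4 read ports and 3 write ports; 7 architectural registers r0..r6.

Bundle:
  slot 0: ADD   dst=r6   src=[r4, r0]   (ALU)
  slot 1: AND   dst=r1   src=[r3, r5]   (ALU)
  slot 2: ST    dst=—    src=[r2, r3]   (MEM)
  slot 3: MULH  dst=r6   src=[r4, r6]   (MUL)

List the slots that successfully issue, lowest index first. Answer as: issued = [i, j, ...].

issued = [0, 2]

[0] ALU needs rd=2 wr=1: ok; after: ALU=0 MUL=1 MEM=1 BR=1, R=2, W=2
[1] ALU needs rd=2 wr=1: FU; after: ALU=0 MUL=1 MEM=1 BR=1, R=2, W=2
[2] MEM needs rd=2 wr=0: ok; after: ALU=0 MUL=1 MEM=0 BR=1, R=0, W=2
[3] MUL needs rd=2 wr=1: RD_PORT; after: ALU=0 MUL=1 MEM=0 BR=1, R=0, W=2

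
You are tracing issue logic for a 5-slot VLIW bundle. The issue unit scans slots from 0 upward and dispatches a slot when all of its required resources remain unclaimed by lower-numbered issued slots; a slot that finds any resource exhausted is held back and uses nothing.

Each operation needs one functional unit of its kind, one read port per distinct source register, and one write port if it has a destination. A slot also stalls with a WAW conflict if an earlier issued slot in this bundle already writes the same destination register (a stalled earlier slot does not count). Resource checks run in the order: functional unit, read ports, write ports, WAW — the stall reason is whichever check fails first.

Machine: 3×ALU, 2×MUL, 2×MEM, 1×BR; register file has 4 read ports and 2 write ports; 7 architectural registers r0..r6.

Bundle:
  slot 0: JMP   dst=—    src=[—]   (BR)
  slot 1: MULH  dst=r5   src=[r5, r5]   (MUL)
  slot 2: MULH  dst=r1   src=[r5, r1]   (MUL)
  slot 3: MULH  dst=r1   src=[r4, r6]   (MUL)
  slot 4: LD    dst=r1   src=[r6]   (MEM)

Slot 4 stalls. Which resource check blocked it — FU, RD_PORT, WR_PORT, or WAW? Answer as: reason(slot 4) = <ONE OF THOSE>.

#0 BR src=- dispatched  <A:3 Mu:2 Ld:2 B:0 rd:4 wr:2>
#1 MUL src=r5,r5 dispatched  <A:3 Mu:1 Ld:2 B:0 rd:3 wr:1>
#2 MUL src=r5,r1 dispatched  <A:3 Mu:0 Ld:2 B:0 rd:1 wr:0>
#3 MUL src=r4,r6 held:FU  <A:3 Mu:0 Ld:2 B:0 rd:1 wr:0>
#4 MEM src=r6 held:WR_PORT  <A:3 Mu:0 Ld:2 B:0 rd:1 wr:0>

reason(slot 4) = WR_PORT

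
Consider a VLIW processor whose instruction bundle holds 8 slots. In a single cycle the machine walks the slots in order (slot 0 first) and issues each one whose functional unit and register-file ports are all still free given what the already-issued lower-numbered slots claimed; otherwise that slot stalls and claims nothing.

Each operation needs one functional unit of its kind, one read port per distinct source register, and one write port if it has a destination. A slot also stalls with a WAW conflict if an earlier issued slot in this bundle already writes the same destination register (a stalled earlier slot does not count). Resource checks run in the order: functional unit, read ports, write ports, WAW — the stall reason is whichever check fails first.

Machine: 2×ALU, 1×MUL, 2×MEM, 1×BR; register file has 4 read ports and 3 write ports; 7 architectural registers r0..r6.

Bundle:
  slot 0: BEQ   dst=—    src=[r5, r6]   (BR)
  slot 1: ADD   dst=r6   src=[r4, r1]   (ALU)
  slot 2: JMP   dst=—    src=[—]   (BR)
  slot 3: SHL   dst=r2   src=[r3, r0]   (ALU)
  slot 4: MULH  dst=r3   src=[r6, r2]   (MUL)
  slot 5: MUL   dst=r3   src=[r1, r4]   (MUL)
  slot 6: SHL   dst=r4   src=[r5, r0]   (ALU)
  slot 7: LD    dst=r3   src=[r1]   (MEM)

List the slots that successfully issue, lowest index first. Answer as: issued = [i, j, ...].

  0. BR ⇒ go  {2A/1Mu/2Ld/0B | 2r 3w}
  1. ALU→r6 ⇒ go  {1A/1Mu/2Ld/0B | 0r 2w}
  2. BR ⇒ no(FU)  {1A/1Mu/2Ld/0B | 0r 2w}
  3. ALU→r2 ⇒ no(RD_PORT)  {1A/1Mu/2Ld/0B | 0r 2w}
  4. MUL→r3 ⇒ no(RD_PORT)  {1A/1Mu/2Ld/0B | 0r 2w}
  5. MUL→r3 ⇒ no(RD_PORT)  {1A/1Mu/2Ld/0B | 0r 2w}
  6. ALU→r4 ⇒ no(RD_PORT)  {1A/1Mu/2Ld/0B | 0r 2w}
  7. MEM→r3 ⇒ no(RD_PORT)  {1A/1Mu/2Ld/0B | 0r 2w}

issued = [0, 1]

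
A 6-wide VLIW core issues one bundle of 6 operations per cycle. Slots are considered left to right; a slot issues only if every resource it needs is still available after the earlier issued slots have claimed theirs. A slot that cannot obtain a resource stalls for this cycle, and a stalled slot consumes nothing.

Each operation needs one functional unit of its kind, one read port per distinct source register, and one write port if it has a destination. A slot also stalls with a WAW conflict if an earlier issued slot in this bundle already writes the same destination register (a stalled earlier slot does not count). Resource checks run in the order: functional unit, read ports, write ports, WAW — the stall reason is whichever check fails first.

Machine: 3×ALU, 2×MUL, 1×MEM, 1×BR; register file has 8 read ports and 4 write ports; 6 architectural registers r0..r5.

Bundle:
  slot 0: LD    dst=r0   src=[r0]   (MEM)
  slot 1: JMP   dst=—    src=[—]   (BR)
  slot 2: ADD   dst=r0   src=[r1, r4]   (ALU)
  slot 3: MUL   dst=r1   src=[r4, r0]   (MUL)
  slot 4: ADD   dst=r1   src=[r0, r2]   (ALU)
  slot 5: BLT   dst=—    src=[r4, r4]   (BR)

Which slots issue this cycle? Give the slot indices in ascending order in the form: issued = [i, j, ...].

issued = [0, 1, 3]

#0 MEM src=r0 dispatched  <A:3 Mu:2 Ld:0 B:1 rd:7 wr:3>
#1 BR src=- dispatched  <A:3 Mu:2 Ld:0 B:0 rd:7 wr:3>
#2 ALU src=r1,r4 held:WAW  <A:3 Mu:2 Ld:0 B:0 rd:7 wr:3>
#3 MUL src=r4,r0 dispatched  <A:3 Mu:1 Ld:0 B:0 rd:5 wr:2>
#4 ALU src=r0,r2 held:WAW  <A:3 Mu:1 Ld:0 B:0 rd:5 wr:2>
#5 BR src=r4,r4 held:FU  <A:3 Mu:1 Ld:0 B:0 rd:5 wr:2>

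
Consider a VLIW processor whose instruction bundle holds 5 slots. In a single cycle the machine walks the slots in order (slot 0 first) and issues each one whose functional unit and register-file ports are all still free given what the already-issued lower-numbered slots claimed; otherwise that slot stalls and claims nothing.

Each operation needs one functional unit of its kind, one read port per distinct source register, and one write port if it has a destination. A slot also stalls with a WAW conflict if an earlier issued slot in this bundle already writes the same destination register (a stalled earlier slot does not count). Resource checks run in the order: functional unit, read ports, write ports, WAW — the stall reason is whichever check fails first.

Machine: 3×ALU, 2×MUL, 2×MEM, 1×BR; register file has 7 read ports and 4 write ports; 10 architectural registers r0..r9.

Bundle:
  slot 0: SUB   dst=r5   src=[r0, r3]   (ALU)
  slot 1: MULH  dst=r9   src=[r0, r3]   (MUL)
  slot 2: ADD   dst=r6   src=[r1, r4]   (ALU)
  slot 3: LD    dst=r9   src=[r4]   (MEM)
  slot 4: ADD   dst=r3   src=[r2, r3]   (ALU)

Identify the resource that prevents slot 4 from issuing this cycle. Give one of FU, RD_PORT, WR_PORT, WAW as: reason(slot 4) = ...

(0) want 1×ALU +2rd +1wr — yes → AL2|MU2|ME2|BR1|rd5|wr3
(1) want 1×MUL +2rd +1wr — yes → AL2|MU1|ME2|BR1|rd3|wr2
(2) want 1×ALU +2rd +1wr — yes → AL1|MU1|ME2|BR1|rd1|wr1
(3) want 1×MEM +1rd +1wr — WAW → AL1|MU1|ME2|BR1|rd1|wr1
(4) want 1×ALU +2rd +1wr — RD_PORT → AL1|MU1|ME2|BR1|rd1|wr1

reason(slot 4) = RD_PORT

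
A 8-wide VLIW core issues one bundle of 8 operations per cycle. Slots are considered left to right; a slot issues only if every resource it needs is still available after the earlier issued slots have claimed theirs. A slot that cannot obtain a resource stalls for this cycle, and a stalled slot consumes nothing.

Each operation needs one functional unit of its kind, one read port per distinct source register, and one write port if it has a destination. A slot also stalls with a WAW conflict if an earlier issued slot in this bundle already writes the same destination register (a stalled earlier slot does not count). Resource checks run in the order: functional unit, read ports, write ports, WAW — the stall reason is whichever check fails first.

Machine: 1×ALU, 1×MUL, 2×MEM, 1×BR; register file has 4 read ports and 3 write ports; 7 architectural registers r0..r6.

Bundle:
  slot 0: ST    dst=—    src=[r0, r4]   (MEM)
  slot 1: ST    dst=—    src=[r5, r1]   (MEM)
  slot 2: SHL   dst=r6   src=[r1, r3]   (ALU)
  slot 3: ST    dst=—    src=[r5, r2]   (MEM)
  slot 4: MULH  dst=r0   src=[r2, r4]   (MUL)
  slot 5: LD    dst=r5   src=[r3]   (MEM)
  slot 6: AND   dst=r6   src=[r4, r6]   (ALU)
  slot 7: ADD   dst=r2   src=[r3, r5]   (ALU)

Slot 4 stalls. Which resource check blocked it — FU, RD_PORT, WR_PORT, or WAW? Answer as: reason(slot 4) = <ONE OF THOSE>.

  0. MEM ⇒ go  {1A/1Mu/1Ld/1B | 2r 3w}
  1. MEM ⇒ go  {1A/1Mu/0Ld/1B | 0r 3w}
  2. ALU→r6 ⇒ no(RD_PORT)  {1A/1Mu/0Ld/1B | 0r 3w}
  3. MEM ⇒ no(FU)  {1A/1Mu/0Ld/1B | 0r 3w}
  4. MUL→r0 ⇒ no(RD_PORT)  {1A/1Mu/0Ld/1B | 0r 3w}
  5. MEM→r5 ⇒ no(FU)  {1A/1Mu/0Ld/1B | 0r 3w}
  6. ALU→r6 ⇒ no(RD_PORT)  {1A/1Mu/0Ld/1B | 0r 3w}
  7. ALU→r2 ⇒ no(RD_PORT)  {1A/1Mu/0Ld/1B | 0r 3w}

reason(slot 4) = RD_PORT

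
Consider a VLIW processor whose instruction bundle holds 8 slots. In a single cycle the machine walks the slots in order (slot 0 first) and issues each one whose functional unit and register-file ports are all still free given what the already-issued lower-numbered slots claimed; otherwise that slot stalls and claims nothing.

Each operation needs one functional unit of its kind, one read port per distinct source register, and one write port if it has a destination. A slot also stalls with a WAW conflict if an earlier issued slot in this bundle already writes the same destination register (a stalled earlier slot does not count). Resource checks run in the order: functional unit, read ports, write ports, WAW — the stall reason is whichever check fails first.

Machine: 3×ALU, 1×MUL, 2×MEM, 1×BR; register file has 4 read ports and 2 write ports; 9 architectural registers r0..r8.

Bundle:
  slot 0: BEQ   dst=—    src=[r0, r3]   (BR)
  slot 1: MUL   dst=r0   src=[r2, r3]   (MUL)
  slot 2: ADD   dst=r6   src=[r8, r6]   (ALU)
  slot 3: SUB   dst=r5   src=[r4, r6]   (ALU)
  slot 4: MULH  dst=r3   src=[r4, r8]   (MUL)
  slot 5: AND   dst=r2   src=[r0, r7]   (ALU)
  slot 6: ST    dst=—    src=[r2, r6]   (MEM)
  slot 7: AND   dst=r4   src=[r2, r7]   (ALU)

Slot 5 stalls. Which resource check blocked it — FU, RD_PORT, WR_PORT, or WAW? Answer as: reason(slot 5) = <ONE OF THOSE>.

reason(slot 5) = RD_PORT

(0) want 1×BR +2rd +0wr — yes → AL3|MU1|ME2|BR0|rd2|wr2
(1) want 1×MUL +2rd +1wr — yes → AL3|MU0|ME2|BR0|rd0|wr1
(2) want 1×ALU +2rd +1wr — RD_PORT → AL3|MU0|ME2|BR0|rd0|wr1
(3) want 1×ALU +2rd +1wr — RD_PORT → AL3|MU0|ME2|BR0|rd0|wr1
(4) want 1×MUL +2rd +1wr — FU → AL3|MU0|ME2|BR0|rd0|wr1
(5) want 1×ALU +2rd +1wr — RD_PORT → AL3|MU0|ME2|BR0|rd0|wr1
(6) want 1×MEM +2rd +0wr — RD_PORT → AL3|MU0|ME2|BR0|rd0|wr1
(7) want 1×ALU +2rd +1wr — RD_PORT → AL3|MU0|ME2|BR0|rd0|wr1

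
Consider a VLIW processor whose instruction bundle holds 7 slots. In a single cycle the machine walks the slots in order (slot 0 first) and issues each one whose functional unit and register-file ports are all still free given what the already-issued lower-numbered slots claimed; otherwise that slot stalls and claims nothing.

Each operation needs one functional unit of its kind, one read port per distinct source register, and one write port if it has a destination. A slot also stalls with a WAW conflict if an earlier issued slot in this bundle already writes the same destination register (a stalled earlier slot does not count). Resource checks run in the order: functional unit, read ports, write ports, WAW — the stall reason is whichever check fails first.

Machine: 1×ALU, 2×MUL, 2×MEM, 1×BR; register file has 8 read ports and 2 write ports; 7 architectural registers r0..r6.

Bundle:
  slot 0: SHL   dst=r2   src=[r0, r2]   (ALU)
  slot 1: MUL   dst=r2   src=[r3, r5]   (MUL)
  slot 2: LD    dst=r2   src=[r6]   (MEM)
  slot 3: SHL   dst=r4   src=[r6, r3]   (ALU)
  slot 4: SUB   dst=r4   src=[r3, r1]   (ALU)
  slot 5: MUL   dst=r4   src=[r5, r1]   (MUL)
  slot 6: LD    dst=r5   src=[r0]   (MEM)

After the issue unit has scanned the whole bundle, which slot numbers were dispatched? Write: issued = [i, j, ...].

issued = [0, 5]

slot 0 (ALU): ISSUE — free A0,Mu2,Ld2,B1 rp6 wp1
slot 1 (MUL): stall WAW — free A0,Mu2,Ld2,B1 rp6 wp1
slot 2 (MEM): stall WAW — free A0,Mu2,Ld2,B1 rp6 wp1
slot 3 (ALU): stall FU — free A0,Mu2,Ld2,B1 rp6 wp1
slot 4 (ALU): stall FU — free A0,Mu2,Ld2,B1 rp6 wp1
slot 5 (MUL): ISSUE — free A0,Mu1,Ld2,B1 rp4 wp0
slot 6 (MEM): stall WR_PORT — free A0,Mu1,Ld2,B1 rp4 wp0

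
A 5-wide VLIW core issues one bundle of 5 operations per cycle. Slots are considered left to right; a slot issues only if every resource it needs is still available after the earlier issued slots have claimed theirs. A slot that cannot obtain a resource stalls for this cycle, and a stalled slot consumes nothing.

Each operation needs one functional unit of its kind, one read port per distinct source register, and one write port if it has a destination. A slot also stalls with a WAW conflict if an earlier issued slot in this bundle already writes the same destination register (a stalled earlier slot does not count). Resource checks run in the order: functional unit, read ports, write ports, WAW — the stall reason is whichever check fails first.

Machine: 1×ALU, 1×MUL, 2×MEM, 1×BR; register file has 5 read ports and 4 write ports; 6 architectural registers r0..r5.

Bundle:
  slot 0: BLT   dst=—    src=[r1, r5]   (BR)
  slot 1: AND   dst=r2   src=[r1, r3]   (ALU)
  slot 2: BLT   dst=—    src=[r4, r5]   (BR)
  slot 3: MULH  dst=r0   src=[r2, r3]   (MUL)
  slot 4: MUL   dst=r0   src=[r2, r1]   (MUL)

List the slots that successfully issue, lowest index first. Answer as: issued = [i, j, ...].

slot 0 (BR): ISSUE — free A1,Mu1,Ld2,B0 rp3 wp4
slot 1 (ALU): ISSUE — free A0,Mu1,Ld2,B0 rp1 wp3
slot 2 (BR): stall FU — free A0,Mu1,Ld2,B0 rp1 wp3
slot 3 (MUL): stall RD_PORT — free A0,Mu1,Ld2,B0 rp1 wp3
slot 4 (MUL): stall RD_PORT — free A0,Mu1,Ld2,B0 rp1 wp3

issued = [0, 1]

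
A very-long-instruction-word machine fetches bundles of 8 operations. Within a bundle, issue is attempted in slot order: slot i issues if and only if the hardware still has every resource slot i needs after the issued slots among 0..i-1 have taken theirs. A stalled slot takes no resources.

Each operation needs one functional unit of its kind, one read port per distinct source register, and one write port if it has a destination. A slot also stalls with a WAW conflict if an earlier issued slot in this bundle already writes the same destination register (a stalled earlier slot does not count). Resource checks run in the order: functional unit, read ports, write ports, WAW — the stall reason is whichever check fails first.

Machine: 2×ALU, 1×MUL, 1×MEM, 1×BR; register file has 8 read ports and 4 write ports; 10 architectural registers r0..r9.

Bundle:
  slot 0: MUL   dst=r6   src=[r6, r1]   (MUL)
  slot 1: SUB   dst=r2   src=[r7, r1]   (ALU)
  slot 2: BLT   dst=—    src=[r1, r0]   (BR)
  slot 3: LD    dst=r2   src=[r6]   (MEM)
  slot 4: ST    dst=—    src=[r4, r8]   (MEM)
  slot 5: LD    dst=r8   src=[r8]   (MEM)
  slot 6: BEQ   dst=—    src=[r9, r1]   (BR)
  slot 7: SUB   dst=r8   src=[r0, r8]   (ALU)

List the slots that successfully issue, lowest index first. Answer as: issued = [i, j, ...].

  0. MUL→r6 ⇒ go  {2A/0Mu/1Ld/1B | 6r 3w}
  1. ALU→r2 ⇒ go  {1A/0Mu/1Ld/1B | 4r 2w}
  2. BR ⇒ go  {1A/0Mu/1Ld/0B | 2r 2w}
  3. MEM→r2 ⇒ no(WAW)  {1A/0Mu/1Ld/0B | 2r 2w}
  4. MEM ⇒ go  {1A/0Mu/0Ld/0B | 0r 2w}
  5. MEM→r8 ⇒ no(FU)  {1A/0Mu/0Ld/0B | 0r 2w}
  6. BR ⇒ no(FU)  {1A/0Mu/0Ld/0B | 0r 2w}
  7. ALU→r8 ⇒ no(RD_PORT)  {1A/0Mu/0Ld/0B | 0r 2w}

issued = [0, 1, 2, 4]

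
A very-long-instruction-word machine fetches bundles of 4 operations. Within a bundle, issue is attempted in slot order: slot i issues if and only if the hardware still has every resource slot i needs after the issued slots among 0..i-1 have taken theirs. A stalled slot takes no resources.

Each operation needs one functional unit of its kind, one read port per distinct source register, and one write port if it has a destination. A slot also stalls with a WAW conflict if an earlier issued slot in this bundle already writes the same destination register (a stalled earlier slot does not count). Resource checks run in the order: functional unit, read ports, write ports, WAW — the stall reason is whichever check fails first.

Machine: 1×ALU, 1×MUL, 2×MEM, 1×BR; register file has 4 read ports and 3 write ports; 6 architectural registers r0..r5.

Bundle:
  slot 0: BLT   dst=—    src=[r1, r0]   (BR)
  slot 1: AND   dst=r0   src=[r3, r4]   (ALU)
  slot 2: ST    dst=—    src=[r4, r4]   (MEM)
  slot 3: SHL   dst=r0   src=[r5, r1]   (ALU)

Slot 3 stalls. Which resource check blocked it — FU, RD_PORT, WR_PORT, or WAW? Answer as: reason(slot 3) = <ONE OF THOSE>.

reason(slot 3) = FU

[0] BR needs rd=2 wr=0: ok; after: ALU=1 MUL=1 MEM=2 BR=0, R=2, W=3
[1] ALU needs rd=2 wr=1: ok; after: ALU=0 MUL=1 MEM=2 BR=0, R=0, W=2
[2] MEM needs rd=1 wr=0: RD_PORT; after: ALU=0 MUL=1 MEM=2 BR=0, R=0, W=2
[3] ALU needs rd=2 wr=1: FU; after: ALU=0 MUL=1 MEM=2 BR=0, R=0, W=2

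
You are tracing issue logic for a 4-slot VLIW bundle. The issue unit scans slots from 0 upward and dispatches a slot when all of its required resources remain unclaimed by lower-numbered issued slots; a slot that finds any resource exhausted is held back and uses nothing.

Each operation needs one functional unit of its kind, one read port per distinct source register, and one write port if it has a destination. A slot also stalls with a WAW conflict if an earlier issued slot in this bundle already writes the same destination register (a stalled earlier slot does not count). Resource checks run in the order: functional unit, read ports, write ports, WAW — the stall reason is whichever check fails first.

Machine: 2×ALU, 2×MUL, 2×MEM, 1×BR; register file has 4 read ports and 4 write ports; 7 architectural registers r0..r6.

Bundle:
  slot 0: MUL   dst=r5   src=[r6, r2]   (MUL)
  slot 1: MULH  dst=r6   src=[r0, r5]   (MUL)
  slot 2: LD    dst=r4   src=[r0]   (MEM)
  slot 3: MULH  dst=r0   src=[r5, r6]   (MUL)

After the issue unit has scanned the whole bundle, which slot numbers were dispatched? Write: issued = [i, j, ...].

  0. MUL→r5 ⇒ go  {2A/1Mu/2Ld/1B | 2r 3w}
  1. MUL→r6 ⇒ go  {2A/0Mu/2Ld/1B | 0r 2w}
  2. MEM→r4 ⇒ no(RD_PORT)  {2A/0Mu/2Ld/1B | 0r 2w}
  3. MUL→r0 ⇒ no(FU)  {2A/0Mu/2Ld/1B | 0r 2w}

issued = [0, 1]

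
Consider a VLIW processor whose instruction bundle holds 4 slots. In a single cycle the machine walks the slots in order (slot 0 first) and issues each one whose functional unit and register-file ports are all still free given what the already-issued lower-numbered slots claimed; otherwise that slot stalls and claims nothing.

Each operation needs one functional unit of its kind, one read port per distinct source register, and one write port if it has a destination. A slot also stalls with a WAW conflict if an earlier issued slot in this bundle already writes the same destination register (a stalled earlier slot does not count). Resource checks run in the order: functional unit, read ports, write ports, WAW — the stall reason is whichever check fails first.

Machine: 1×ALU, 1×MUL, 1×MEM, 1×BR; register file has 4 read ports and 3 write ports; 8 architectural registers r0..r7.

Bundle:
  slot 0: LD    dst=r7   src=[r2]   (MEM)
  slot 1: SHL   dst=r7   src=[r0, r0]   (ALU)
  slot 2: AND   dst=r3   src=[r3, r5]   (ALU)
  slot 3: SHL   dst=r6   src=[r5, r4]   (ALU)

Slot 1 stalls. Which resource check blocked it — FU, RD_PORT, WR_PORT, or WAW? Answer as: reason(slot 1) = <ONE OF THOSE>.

reason(slot 1) = WAW

(0) want 1×MEM +1rd +1wr — yes → AL1|MU1|ME0|BR1|rd3|wr2
(1) want 1×ALU +1rd +1wr — WAW → AL1|MU1|ME0|BR1|rd3|wr2
(2) want 1×ALU +2rd +1wr — yes → AL0|MU1|ME0|BR1|rd1|wr1
(3) want 1×ALU +2rd +1wr — FU → AL0|MU1|ME0|BR1|rd1|wr1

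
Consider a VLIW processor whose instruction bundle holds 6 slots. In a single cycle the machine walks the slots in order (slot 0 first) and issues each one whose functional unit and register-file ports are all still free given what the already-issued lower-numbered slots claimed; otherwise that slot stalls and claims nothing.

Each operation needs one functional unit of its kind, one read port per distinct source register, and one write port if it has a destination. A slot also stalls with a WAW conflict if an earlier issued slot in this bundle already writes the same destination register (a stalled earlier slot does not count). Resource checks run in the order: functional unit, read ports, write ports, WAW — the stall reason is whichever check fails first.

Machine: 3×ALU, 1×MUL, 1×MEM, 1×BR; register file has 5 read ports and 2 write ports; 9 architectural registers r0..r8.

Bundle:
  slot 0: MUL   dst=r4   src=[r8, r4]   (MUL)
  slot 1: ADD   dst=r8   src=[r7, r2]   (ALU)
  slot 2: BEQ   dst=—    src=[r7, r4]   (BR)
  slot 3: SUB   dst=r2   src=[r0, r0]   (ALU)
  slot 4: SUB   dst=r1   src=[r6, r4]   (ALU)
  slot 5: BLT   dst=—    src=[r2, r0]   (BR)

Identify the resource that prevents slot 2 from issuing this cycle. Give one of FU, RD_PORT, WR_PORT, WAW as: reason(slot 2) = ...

slot 0 (MUL): ISSUE — free A3,Mu0,Ld1,B1 rp3 wp1
slot 1 (ALU): ISSUE — free A2,Mu0,Ld1,B1 rp1 wp0
slot 2 (BR): stall RD_PORT — free A2,Mu0,Ld1,B1 rp1 wp0
slot 3 (ALU): stall WR_PORT — free A2,Mu0,Ld1,B1 rp1 wp0
slot 4 (ALU): stall RD_PORT — free A2,Mu0,Ld1,B1 rp1 wp0
slot 5 (BR): stall RD_PORT — free A2,Mu0,Ld1,B1 rp1 wp0

reason(slot 2) = RD_PORT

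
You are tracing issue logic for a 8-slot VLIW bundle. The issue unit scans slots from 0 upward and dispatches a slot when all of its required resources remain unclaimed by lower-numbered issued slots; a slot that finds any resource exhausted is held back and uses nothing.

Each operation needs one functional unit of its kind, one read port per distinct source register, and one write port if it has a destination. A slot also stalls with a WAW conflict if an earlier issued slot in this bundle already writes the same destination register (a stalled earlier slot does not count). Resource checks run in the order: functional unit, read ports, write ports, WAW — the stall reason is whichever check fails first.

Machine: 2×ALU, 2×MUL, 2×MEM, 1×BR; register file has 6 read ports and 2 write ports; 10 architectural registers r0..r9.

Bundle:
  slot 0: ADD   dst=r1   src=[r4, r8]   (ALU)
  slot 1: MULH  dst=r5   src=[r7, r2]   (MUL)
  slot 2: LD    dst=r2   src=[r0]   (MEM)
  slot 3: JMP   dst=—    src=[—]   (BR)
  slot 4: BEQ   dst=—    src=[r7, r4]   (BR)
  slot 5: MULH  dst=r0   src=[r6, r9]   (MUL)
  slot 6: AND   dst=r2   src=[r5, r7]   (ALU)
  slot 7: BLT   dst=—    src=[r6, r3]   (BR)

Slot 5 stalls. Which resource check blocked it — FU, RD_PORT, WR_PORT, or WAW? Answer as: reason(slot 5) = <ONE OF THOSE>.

reason(slot 5) = WR_PORT

#0 ALU src=r4,r8 dispatched  <A:1 Mu:2 Ld:2 B:1 rd:4 wr:1>
#1 MUL src=r7,r2 dispatched  <A:1 Mu:1 Ld:2 B:1 rd:2 wr:0>
#2 MEM src=r0 held:WR_PORT  <A:1 Mu:1 Ld:2 B:1 rd:2 wr:0>
#3 BR src=- dispatched  <A:1 Mu:1 Ld:2 B:0 rd:2 wr:0>
#4 BR src=r7,r4 held:FU  <A:1 Mu:1 Ld:2 B:0 rd:2 wr:0>
#5 MUL src=r6,r9 held:WR_PORT  <A:1 Mu:1 Ld:2 B:0 rd:2 wr:0>
#6 ALU src=r5,r7 held:WR_PORT  <A:1 Mu:1 Ld:2 B:0 rd:2 wr:0>
#7 BR src=r6,r3 held:FU  <A:1 Mu:1 Ld:2 B:0 rd:2 wr:0>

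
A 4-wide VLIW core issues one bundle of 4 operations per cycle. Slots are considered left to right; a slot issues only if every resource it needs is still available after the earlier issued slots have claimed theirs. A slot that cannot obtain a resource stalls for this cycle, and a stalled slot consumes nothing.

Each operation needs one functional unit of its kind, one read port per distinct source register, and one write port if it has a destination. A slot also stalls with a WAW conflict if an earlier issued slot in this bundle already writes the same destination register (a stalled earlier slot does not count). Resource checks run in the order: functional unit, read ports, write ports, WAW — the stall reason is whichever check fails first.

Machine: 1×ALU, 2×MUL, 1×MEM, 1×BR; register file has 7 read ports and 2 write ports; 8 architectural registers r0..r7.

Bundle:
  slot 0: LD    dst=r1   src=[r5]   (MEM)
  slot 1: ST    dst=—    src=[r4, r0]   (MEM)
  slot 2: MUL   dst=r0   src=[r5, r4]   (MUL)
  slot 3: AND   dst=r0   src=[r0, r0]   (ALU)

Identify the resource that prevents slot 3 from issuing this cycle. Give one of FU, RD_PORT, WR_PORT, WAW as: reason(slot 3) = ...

(0) want 1×MEM +1rd +1wr — yes → AL1|MU2|ME0|BR1|rd6|wr1
(1) want 1×MEM +2rd +0wr — FU → AL1|MU2|ME0|BR1|rd6|wr1
(2) want 1×MUL +2rd +1wr — yes → AL1|MU1|ME0|BR1|rd4|wr0
(3) want 1×ALU +1rd +1wr — WR_PORT → AL1|MU1|ME0|BR1|rd4|wr0

reason(slot 3) = WR_PORT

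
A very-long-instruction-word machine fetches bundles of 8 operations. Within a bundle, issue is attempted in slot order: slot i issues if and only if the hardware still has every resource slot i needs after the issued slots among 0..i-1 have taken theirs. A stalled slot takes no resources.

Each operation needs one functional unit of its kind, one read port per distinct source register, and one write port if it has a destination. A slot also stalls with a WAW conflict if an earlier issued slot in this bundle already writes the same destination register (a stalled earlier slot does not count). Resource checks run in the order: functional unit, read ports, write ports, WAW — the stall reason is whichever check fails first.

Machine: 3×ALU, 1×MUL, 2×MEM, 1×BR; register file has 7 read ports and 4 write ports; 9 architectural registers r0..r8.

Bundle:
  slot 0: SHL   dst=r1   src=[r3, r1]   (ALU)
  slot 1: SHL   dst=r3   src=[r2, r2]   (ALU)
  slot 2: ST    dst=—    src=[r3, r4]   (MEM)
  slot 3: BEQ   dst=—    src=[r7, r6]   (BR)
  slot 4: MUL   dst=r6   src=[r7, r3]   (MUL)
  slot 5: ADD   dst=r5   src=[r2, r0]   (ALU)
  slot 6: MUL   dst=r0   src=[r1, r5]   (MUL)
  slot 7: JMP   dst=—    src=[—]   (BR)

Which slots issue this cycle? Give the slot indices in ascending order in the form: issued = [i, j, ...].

[0] ALU needs rd=2 wr=1: ok; after: ALU=2 MUL=1 MEM=2 BR=1, R=5, W=3
[1] ALU needs rd=1 wr=1: ok; after: ALU=1 MUL=1 MEM=2 BR=1, R=4, W=2
[2] MEM needs rd=2 wr=0: ok; after: ALU=1 MUL=1 MEM=1 BR=1, R=2, W=2
[3] BR needs rd=2 wr=0: ok; after: ALU=1 MUL=1 MEM=1 BR=0, R=0, W=2
[4] MUL needs rd=2 wr=1: RD_PORT; after: ALU=1 MUL=1 MEM=1 BR=0, R=0, W=2
[5] ALU needs rd=2 wr=1: RD_PORT; after: ALU=1 MUL=1 MEM=1 BR=0, R=0, W=2
[6] MUL needs rd=2 wr=1: RD_PORT; after: ALU=1 MUL=1 MEM=1 BR=0, R=0, W=2
[7] BR needs rd=0 wr=0: FU; after: ALU=1 MUL=1 MEM=1 BR=0, R=0, W=2

issued = [0, 1, 2, 3]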